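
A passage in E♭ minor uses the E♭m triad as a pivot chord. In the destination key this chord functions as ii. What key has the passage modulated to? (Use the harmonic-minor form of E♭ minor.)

D♭ major

The numeral ii denotes a minor triad on scale degree 2. With E♭ on degree 2, the tonic of the new key is D♭.
Degree 2 carries a minor triad in major keys, so the destination is D♭ major.
Check: the diatonic triads of D♭ major are D♭ (I), E♭m (ii), Fm (iii), G♭ (IV), A♭ (V), B♭m (vi), Cdim (vii°) — E♭m is indeed ii.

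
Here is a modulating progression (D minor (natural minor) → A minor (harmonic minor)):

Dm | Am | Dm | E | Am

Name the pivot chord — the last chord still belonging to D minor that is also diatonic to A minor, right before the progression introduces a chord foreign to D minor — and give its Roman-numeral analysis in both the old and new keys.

Chords diatonic to D minor: Dm, Edim, F, Gm, Am, Bb, C.
Reading the progression, the first chord not in that set is E, so the modulation leaves D minor there.
The chord immediately before E is Dm, which is diatonic to both keys: i in D minor and iv in A minor.

Dm — i in D minor, iv in A minor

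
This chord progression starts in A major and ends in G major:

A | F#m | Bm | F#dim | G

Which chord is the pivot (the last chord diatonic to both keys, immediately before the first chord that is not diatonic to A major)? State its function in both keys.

Chords diatonic to A major: A, Bm, C#m, D, E, F#m, G#dim.
Reading the progression, the first chord not in that set is F#dim, so the modulation leaves A major there.
The chord immediately before F#dim is Bm, which is diatonic to both keys: ii in A major and iii in G major.

Bm — ii in A major, iii in G major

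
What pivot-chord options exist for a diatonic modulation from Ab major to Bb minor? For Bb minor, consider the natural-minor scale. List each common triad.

Triads in Ab major: Ab major (I), Bb minor (ii), C minor (iii), Db major (IV), Eb major (V), F minor (vi), G diminished (vii°).
Triads in Bb minor (natural minor): Bb minor (i), C diminished (ii°), Db major (III), Eb minor (iv), F minor (v), Gb major (VI), Ab major (VII).
Shared triads with their functions: Ab major (I in Ab major, VII in Bb minor); Bb minor (ii in Ab major, i in Bb minor); Db major (IV in Ab major, III in Bb minor); F minor (vi in Ab major, v in Bb minor).

Ab, Bbm, Db, Fm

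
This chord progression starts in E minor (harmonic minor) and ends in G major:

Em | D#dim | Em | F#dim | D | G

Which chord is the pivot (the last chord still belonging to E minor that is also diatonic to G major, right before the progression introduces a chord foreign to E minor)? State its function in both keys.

Chords diatonic to E minor: Em, F#dim, Gaug, Am, B, C, D#dim.
Reading the progression, the first chord not in that set is D, so the modulation leaves E minor there.
The chord immediately before D is F#dim, which is diatonic to both keys: ii° in E minor and vii° in G major.

F#dim — ii° in E minor, vii° in G major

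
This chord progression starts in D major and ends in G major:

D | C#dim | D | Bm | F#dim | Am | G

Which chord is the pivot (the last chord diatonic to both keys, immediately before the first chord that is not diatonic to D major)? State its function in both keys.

Bm — vi in D major, iii in G major

Chords diatonic to D major: D, Em, F#m, G, A, Bm, C#dim.
Reading the progression, the first chord not in that set is F#dim, so the modulation leaves D major there.
The chord immediately before F#dim is Bm, which is diatonic to both keys: vi in D major and iii in G major.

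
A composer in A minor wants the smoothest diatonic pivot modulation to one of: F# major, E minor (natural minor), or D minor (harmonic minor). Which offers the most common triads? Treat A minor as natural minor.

Triads of A minor (natural minor): Am (i), Bdim (ii°), C (III), Dm (iv), Em (v), F (VI), G (VII).
F# major shares 0: none.
E minor (natural minor) shares 4: Am, C, Em, G.
D minor (harmonic minor) shares 1: Dm.
The most common triads (4) are shared with E minor.

E minor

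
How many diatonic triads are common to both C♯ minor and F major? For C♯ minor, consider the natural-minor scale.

0

Diatonic triads of C♯ minor (natural minor): C♯m (i), D♯dim (ii°), E (III), F♯m (iv), G♯m (v), A (VI), B (VII).
Diatonic triads of F major: F (I), Gm (ii), Am (iii), B♭ (IV), C (V), Dm (vi), Edim (vii°).
No triad has the same root and quality in both keys.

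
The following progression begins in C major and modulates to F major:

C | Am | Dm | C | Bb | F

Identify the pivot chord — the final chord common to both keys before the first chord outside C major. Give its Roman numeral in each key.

Chords diatonic to C major: C, Dm, Em, F, G, Am, Bdim.
Reading the progression, the first chord not in that set is Bb, so the modulation leaves C major there.
The chord immediately before Bb is C, which is diatonic to both keys: I in C major and V in F major.

C — I in C major, V in F major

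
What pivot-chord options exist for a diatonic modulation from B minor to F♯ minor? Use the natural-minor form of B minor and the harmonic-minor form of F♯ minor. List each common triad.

Bm, D, F♯m

Triads in B minor (natural minor): Bm (i), C♯dim (ii°), D (III), Em (iv), F♯m (v), G (VI), A (VII).
Triads in F♯ minor (harmonic minor): F♯m (i), G♯dim (ii°), Aaug (III+), Bm (iv), C♯ (V), D (VI), E♯dim (vii°).
Shared triads with their functions: Bm (i in B minor, iv in F♯ minor); D (III in B minor, VI in F♯ minor); F♯m (v in B minor, i in F♯ minor).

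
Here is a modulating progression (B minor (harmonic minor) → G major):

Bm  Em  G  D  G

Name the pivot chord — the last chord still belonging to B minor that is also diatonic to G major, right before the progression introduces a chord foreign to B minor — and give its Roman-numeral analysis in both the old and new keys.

Chords diatonic to B minor: Bm, C♯dim, Daug, Em, F♯, G, A♯dim.
Reading the progression, the first chord not in that set is D, so the modulation leaves B minor there.
The chord immediately before D is G, which is diatonic to both keys: VI in B minor and I in G major.

G — VI in B minor, I in G major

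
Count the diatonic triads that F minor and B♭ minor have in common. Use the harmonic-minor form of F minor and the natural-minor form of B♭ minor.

3

Diatonic triads of F minor (harmonic minor): Fm (i), Gdim (ii°), A♭aug (III+), B♭m (iv), C (V), D♭ (VI), Edim (vii°).
Diatonic triads of B♭ minor (natural minor): B♭m (i), Cdim (ii°), D♭ (III), E♭m (iv), Fm (v), G♭ (VI), A♭ (VII).
Matching root and quality in both lists: Fm, B♭m, D♭.
That gives 3 common triads.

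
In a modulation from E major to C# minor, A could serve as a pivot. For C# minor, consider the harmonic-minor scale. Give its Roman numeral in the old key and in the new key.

The scale of E major is E F# G# A B C# D#; A is degree 4, and the triad built there (A-C#-E) is major, so it is IV.
The scale of C# minor (harmonic minor) is C# D# E F# G# A B#; A is degree 6, and the triad built there (A-C#-E) is major, so it is VI.

IV in E major; VI in C# minor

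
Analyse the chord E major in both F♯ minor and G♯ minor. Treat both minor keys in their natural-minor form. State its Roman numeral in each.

The scale of F♯ minor (natural minor) is F♯ G♯ A B C♯ D E; E is degree 7, and the triad built there (E-G♯-B) is major, so it is VII.
The scale of G♯ minor (natural minor) is G♯ A♯ B C♯ D♯ E F♯; E is degree 6, and the triad built there (E-G♯-B) is major, so it is VI.

VII in F♯ minor; VI in G♯ minor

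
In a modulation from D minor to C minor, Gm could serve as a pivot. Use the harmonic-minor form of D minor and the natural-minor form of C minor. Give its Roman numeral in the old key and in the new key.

iv in D minor; v in C minor

The scale of D minor (harmonic minor) is D E F G A Bb C#; G is degree 4, and the triad built there (G-Bb-D) is minor, so it is iv.
The scale of C minor (natural minor) is C D Eb F G Ab Bb; G is degree 5, and the triad built there (G-Bb-D) is minor, so it is v.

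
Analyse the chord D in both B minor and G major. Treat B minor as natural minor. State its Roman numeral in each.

III in B minor; V in G major

The scale of B minor (natural minor) is B C# D E F# G A; D is degree 3, and the triad built there (D-F#-A) is major, so it is III.
The scale of G major is G A B C D E F#; D is degree 5, and the triad built there (D-F#-A) is major, so it is V.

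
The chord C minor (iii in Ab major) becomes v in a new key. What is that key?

The numeral v denotes a minor triad on scale degree 5. With C on degree 5, the tonic of the new key is F.
Degree 5 carries a minor triad in natural-minor keys, so the destination is F minor.
Check: the diatonic triads of F minor (natural minor) are Fm (i), Gdim (ii°), Ab (III), Bbm (iv), Cm (v), Db (VI), Eb (VII) — C minor is indeed v.

F minor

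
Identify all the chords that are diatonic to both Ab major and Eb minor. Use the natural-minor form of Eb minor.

Triads in Ab major: Ab (I), Bbm (ii), Cm (iii), Db (IV), Eb (V), Fm (vi), Gdim (vii°).
Triads in Eb minor (natural minor): Ebm (i), Fdim (ii°), Gb (III), Abm (iv), Bbm (v), Cb (VI), Db (VII).
Shared triads with their functions: Bbm (ii in Ab major, v in Eb minor); Db (IV in Ab major, VII in Eb minor).

Bbm, Db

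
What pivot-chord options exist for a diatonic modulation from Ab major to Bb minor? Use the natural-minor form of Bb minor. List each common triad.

Ab, Bbm, Db, Fm

Triads in Ab major: Ab (I), Bbm (ii), Cm (iii), Db (IV), Eb (V), Fm (vi), Gdim (vii°).
Triads in Bb minor (natural minor): Bbm (i), Cdim (ii°), Db (III), Ebm (iv), Fm (v), Gb (VI), Ab (VII).
Shared triads with their functions: Ab (I in Ab major, VII in Bb minor); Bbm (ii in Ab major, i in Bb minor); Db (IV in Ab major, III in Bb minor); Fm (vi in Ab major, v in Bb minor).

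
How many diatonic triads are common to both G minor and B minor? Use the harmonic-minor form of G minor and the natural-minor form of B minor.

1

Diatonic triads of G minor (harmonic minor): G minor (i), A diminished (ii°), Bb augmented (III+), C minor (iv), D major (V), Eb major (VI), F# diminished (vii°).
Diatonic triads of B minor (natural minor): B minor (i), C# diminished (ii°), D major (III), E minor (iv), F# minor (v), G major (VI), A major (VII).
Matching root and quality in both lists: D major.
That gives 1 common triad.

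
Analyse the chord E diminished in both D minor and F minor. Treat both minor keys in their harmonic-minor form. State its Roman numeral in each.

ii° in D minor; vii° in F minor

The scale of D minor (harmonic minor) is D E F G A B♭ C♯; E is degree 2, and the triad built there (E-G-B♭) is diminished, so it is ii°.
The scale of F minor (harmonic minor) is F G A♭ B♭ C D♭ E; E is degree 7, and the triad built there (E-G-B♭) is diminished, so it is vii°.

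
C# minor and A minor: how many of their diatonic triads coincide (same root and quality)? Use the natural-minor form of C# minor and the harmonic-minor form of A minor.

1

Diatonic triads of C# minor (natural minor): C#m (i), D#dim (ii°), E (III), F#m (iv), G#m (v), A (VI), B (VII).
Diatonic triads of A minor (harmonic minor): Am (i), Bdim (ii°), Caug (III+), Dm (iv), E (V), F (VI), G#dim (vii°).
Matching root and quality in both lists: E.
That gives 1 common triad.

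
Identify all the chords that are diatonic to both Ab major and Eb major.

Ab, Cm, Eb, Fm

Triads in Ab major: Ab (I), Bbm (ii), Cm (iii), Db (IV), Eb (V), Fm (vi), Gdim (vii°).
Triads in Eb major: Eb (I), Fm (ii), Gm (iii), Ab (IV), Bb (V), Cm (vi), Ddim (vii°).
Shared triads with their functions: Ab (I in Ab major, IV in Eb major); Cm (iii in Ab major, vi in Eb major); Eb (V in Ab major, I in Eb major); Fm (vi in Ab major, ii in Eb major).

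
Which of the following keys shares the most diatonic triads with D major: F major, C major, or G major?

G major

Triads of D major: D (I), Em (ii), F#m (iii), G (IV), A (V), Bm (vi), C#dim (vii°).
F major shares 0: none.
C major shares 2: Em, G.
G major shares 4: D, Em, G, Bm.
The most common triads (4) are shared with G major.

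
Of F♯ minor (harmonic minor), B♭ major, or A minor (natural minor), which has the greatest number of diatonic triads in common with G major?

A minor

Triads of G major: G major (I), A minor (ii), B minor (iii), C major (IV), D major (V), E minor (vi), F♯ diminished (vii°).
F♯ minor (harmonic minor) shares 2: Bm, D.
B♭ major shares 0: none.
A minor (natural minor) shares 4: G, Am, C, Em.
The most common triads (4) are shared with A minor.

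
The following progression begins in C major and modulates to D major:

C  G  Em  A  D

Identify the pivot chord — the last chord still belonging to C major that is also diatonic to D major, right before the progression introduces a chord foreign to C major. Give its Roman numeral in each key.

Chords diatonic to C major: C, Dm, Em, F, G, Am, Bdim.
Reading the progression, the first chord not in that set is A, so the modulation leaves C major there.
The chord immediately before A is Em, which is diatonic to both keys: iii in C major and ii in D major.

Em — iii in C major, ii in D major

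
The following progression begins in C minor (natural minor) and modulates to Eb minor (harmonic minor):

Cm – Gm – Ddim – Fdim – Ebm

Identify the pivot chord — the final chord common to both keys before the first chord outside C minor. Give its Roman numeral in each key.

Ddim — ii° in C minor, vii° in Eb minor

Chords diatonic to C minor: Cm, Ddim, Eb, Fm, Gm, Ab, Bb.
Reading the progression, the first chord not in that set is Fdim, so the modulation leaves C minor there.
The chord immediately before Fdim is Ddim, which is diatonic to both keys: ii° in C minor and vii° in Eb minor.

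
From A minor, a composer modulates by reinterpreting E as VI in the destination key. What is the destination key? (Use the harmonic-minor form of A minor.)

The numeral VI denotes a major triad on scale degree 6. With E on degree 6, the tonic of the new key is G#.
Degree 6 carries a major triad in minor keys, so the destination is G# minor.
Check: the diatonic triads of G# minor (natural minor) are G#m (i), A#dim (ii°), B (III), C#m (iv), D#m (v), E (VI), F# (VII) — E is indeed VI.

G# minor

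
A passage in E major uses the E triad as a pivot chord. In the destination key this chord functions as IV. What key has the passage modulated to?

B major

The numeral IV denotes a major triad on scale degree 4. With E on degree 4, the tonic of the new key is B.
Degree 4 carries a major triad in major keys, so the destination is B major.
Check: the diatonic triads of B major are B (I), C♯m (ii), D♯m (iii), E (IV), F♯ (V), G♯m (vi), A♯dim (vii°) — E is indeed IV.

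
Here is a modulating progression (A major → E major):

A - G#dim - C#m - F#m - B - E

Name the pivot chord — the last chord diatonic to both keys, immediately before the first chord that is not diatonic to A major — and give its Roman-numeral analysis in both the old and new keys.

F#m — vi in A major, ii in E major

Chords diatonic to A major: A, Bm, C#m, D, E, F#m, G#dim.
Reading the progression, the first chord not in that set is B, so the modulation leaves A major there.
The chord immediately before B is F#m, which is diatonic to both keys: vi in A major and ii in E major.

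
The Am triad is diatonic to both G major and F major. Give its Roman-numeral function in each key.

The scale of G major is G A B C D E F♯; A is degree 2, and the triad built there (A-C-E) is minor, so it is ii.
The scale of F major is F G A B♭ C D E; A is degree 3, and the triad built there (A-C-E) is minor, so it is iii.

ii in G major; iii in F major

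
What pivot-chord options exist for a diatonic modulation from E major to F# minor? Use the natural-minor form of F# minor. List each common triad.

Triads in E major: E major (I), F# minor (ii), G# minor (iii), A major (IV), B major (V), C# minor (vi), D# diminished (vii°).
Triads in F# minor (natural minor): F# minor (i), G# diminished (ii°), A major (III), B minor (iv), C# minor (v), D major (VI), E major (VII).
Shared triads with their functions: E major (I in E major, VII in F# minor); F# minor (ii in E major, i in F# minor); A major (IV in E major, III in F# minor); C# minor (vi in E major, v in F# minor).

E, F#m, A, C#m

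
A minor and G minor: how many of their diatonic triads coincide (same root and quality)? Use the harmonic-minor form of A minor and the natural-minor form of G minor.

2

Diatonic triads of A minor (harmonic minor): A minor (i), B diminished (ii°), C augmented (III+), D minor (iv), E major (V), F major (VI), G# diminished (vii°).
Diatonic triads of G minor (natural minor): G minor (i), A diminished (ii°), Bb major (III), C minor (iv), D minor (v), Eb major (VI), F major (VII).
Matching root and quality in both lists: D minor, F major.
That gives 2 common triads.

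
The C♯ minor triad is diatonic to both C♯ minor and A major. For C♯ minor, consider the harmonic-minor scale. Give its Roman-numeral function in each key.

The scale of C♯ minor (harmonic minor) is C♯ D♯ E F♯ G♯ A B♯; C♯ is degree 1, and the triad built there (C♯-E-G♯) is minor, so it is i.
The scale of A major is A B C♯ D E F♯ G♯; C♯ is degree 3, and the triad built there (C♯-E-G♯) is minor, so it is iii.

i in C♯ minor; iii in A major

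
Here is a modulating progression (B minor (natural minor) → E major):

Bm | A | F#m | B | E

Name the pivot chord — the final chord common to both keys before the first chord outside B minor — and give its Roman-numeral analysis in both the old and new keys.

Chords diatonic to B minor: Bm, C#dim, D, Em, F#m, G, A.
Reading the progression, the first chord not in that set is B, so the modulation leaves B minor there.
The chord immediately before B is F#m, which is diatonic to both keys: v in B minor and ii in E major.

F#m — v in B minor, ii in E major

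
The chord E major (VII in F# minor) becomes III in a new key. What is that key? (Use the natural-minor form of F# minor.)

C# minor

The numeral III denotes a major triad on scale degree 3. With E on degree 3, the tonic of the new key is C#.
Degree 3 carries a major triad in natural-minor keys, so the destination is C# minor.
Check: the diatonic triads of C# minor (natural minor) are C#m (i), D#dim (ii°), E (III), F#m (iv), G#m (v), A (VI), B (VII) — E major is indeed III.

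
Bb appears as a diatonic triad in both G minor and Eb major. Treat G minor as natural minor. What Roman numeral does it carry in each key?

III in G minor; V in Eb major

The scale of G minor (natural minor) is G A Bb C D Eb F; Bb is degree 3, and the triad built there (Bb-D-F) is major, so it is III.
The scale of Eb major is Eb F G Ab Bb C D; Bb is degree 5, and the triad built there (Bb-D-F) is major, so it is V.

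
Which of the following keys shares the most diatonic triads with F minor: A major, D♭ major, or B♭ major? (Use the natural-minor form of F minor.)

D♭ major

Triads of F minor (natural minor): Fm (i), Gdim (ii°), A♭ (III), B♭m (iv), Cm (v), D♭ (VI), E♭ (VII).
A major shares 0: none.
D♭ major shares 4: Fm, A♭, B♭m, D♭.
B♭ major shares 2: Cm, E♭.
The most common triads (4) are shared with D♭ major.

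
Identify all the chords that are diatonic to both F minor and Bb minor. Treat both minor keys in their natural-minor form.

Fm, Ab, Bbm, Db

Triads in F minor (natural minor): Fm (i), Gdim (ii°), Ab (III), Bbm (iv), Cm (v), Db (VI), Eb (VII).
Triads in Bb minor (natural minor): Bbm (i), Cdim (ii°), Db (III), Ebm (iv), Fm (v), Gb (VI), Ab (VII).
Shared triads with their functions: Fm (i in F minor, v in Bb minor); Ab (III in F minor, VII in Bb minor); Bbm (iv in F minor, i in Bb minor); Db (VI in F minor, III in Bb minor).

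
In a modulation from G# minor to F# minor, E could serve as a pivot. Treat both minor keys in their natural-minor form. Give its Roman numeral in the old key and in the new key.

The scale of G# minor (natural minor) is G# A# B C# D# E F#; E is degree 6, and the triad built there (E-G#-B) is major, so it is VI.
The scale of F# minor (natural minor) is F# G# A B C# D E; E is degree 7, and the triad built there (E-G#-B) is major, so it is VII.

VI in G# minor; VII in F# minor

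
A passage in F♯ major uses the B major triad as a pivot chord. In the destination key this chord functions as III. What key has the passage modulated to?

G♯ minor

The numeral III denotes a major triad on scale degree 3. With B on degree 3, the tonic of the new key is G♯.
Degree 3 carries a major triad in natural-minor keys, so the destination is G♯ minor.
Check: the diatonic triads of G♯ minor (natural minor) are G♯m (i), A♯dim (ii°), B (III), C♯m (iv), D♯m (v), E (VI), F♯ (VII) — B major is indeed III.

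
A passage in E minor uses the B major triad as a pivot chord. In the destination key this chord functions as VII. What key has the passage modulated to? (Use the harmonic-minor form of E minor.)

The numeral VII denotes a major triad on scale degree 7. With B on degree 7, the tonic of the new key is C#.
Degree 7 carries a major triad in natural-minor keys, so the destination is C# minor.
Check: the diatonic triads of C# minor (natural minor) are C#m (i), D#dim (ii°), E (III), F#m (iv), G#m (v), A (VI), B (VII) — B major is indeed VII.

C# minor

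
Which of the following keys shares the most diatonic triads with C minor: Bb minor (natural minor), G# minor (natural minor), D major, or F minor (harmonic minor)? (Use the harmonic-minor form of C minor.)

Triads of C minor (harmonic minor): C minor (i), D diminished (ii°), Eb augmented (III+), F minor (iv), G major (V), Ab major (VI), B diminished (vii°).
Bb minor (natural minor) shares 2: Fm, Ab.
G# minor (natural minor) shares 0: none.
D major shares 1: G.
F minor (harmonic minor) shares 1: Fm.
The most common triads (2) are shared with Bb minor.

Bb minor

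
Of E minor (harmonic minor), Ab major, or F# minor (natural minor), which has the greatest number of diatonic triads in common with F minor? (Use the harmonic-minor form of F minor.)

Triads of F minor (harmonic minor): Fm (i), Gdim (ii°), Abaug (III+), Bbm (iv), C (V), Db (VI), Edim (vii°).
E minor (harmonic minor) shares 1: C.
Ab major shares 4: Fm, Gdim, Bbm, Db.
F# minor (natural minor) shares 0: none.
The most common triads (4) are shared with Ab major.

Ab major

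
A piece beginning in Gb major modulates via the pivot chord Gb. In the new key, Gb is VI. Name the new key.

Bb minor

The numeral VI denotes a major triad on scale degree 6. With Gb on degree 6, the tonic of the new key is Bb.
Degree 6 carries a major triad in minor keys, so the destination is Bb minor.
Check: the diatonic triads of Bb minor (natural minor) are Bbm (i), Cdim (ii°), Db (III), Ebm (iv), Fm (v), Gb (VI), Ab (VII) — Gb is indeed VI.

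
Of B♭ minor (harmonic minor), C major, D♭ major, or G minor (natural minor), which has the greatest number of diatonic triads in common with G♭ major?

Triads of G♭ major: G♭ major (I), A♭ minor (ii), B♭ minor (iii), C♭ major (IV), D♭ major (V), E♭ minor (vi), F diminished (vii°).
B♭ minor (harmonic minor) shares 3: G♭, B♭m, E♭m.
C major shares 0: none.
D♭ major shares 4: G♭, B♭m, D♭, E♭m.
G minor (natural minor) shares 0: none.
The most common triads (4) are shared with D♭ major.

D♭ major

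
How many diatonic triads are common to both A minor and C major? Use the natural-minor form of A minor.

7

Diatonic triads of A minor (natural minor): A minor (i), B diminished (ii°), C major (III), D minor (iv), E minor (v), F major (VI), G major (VII).
Diatonic triads of C major: C major (I), D minor (ii), E minor (iii), F major (IV), G major (V), A minor (vi), B diminished (vii°).
Matching root and quality in both lists: A minor, B diminished, C major, D minor, E minor, F major, G major.
That gives 7 common triads.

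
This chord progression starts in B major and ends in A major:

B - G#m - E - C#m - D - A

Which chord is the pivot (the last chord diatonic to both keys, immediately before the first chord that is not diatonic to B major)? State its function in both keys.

C#m — ii in B major, iii in A major

Chords diatonic to B major: B, C#m, D#m, E, F#, G#m, A#dim.
Reading the progression, the first chord not in that set is D, so the modulation leaves B major there.
The chord immediately before D is C#m, which is diatonic to both keys: ii in B major and iii in A major.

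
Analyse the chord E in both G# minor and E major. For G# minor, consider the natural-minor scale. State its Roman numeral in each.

The scale of G# minor (natural minor) is G# A# B C# D# E F#; E is degree 6, and the triad built there (E-G#-B) is major, so it is VI.
The scale of E major is E F# G# A B C# D#; E is degree 1, and the triad built there (E-G#-B) is major, so it is I.

VI in G# minor; I in E major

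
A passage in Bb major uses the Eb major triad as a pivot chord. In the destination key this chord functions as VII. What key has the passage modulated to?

The numeral VII denotes a major triad on scale degree 7. With Eb on degree 7, the tonic of the new key is F.
Degree 7 carries a major triad in natural-minor keys, so the destination is F minor.
Check: the diatonic triads of F minor (natural minor) are Fm (i), Gdim (ii°), Ab (III), Bbm (iv), Cm (v), Db (VI), Eb (VII) — Eb major is indeed VII.

F minor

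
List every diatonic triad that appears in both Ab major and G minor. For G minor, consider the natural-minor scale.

Cm, Eb

Triads in Ab major: Ab (I), Bbm (ii), Cm (iii), Db (IV), Eb (V), Fm (vi), Gdim (vii°).
Triads in G minor (natural minor): Gm (i), Adim (ii°), Bb (III), Cm (iv), Dm (v), Eb (VI), F (VII).
Shared triads with their functions: Cm (iii in Ab major, iv in G minor); Eb (V in Ab major, VI in G minor).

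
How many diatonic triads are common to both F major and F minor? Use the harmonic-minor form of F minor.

2

Diatonic triads of F major: F (I), Gm (ii), Am (iii), B♭ (IV), C (V), Dm (vi), Edim (vii°).
Diatonic triads of F minor (harmonic minor): Fm (i), Gdim (ii°), A♭aug (III+), B♭m (iv), C (V), D♭ (VI), Edim (vii°).
Matching root and quality in both lists: C, Edim.
That gives 2 common triads.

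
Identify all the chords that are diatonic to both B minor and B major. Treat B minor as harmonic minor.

Triads in B minor (harmonic minor): B minor (i), C# diminished (ii°), D augmented (III+), E minor (iv), F# major (V), G major (VI), A# diminished (vii°).
Triads in B major: B major (I), C# minor (ii), D# minor (iii), E major (IV), F# major (V), G# minor (vi), A# diminished (vii°).
Shared triads with their functions: F# major (V in B minor, V in B major); A# diminished (vii° in B minor, vii° in B major).

F#, A#dim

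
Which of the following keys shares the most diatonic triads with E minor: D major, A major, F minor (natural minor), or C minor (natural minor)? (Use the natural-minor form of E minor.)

D major

Triads of E minor (natural minor): E minor (i), F# diminished (ii°), G major (III), A minor (iv), B minor (v), C major (VI), D major (VII).
D major shares 4: Em, G, Bm, D.
A major shares 2: Bm, D.
F minor (natural minor) shares 0: none.
C minor (natural minor) shares 0: none.
The most common triads (4) are shared with D major.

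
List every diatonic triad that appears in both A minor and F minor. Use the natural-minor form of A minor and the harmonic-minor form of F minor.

C

Triads in A minor (natural minor): Am (i), Bdim (ii°), C (III), Dm (iv), Em (v), F (VI), G (VII).
Triads in F minor (harmonic minor): Fm (i), Gdim (ii°), Abaug (III+), Bbm (iv), C (V), Db (VI), Edim (vii°).
Shared triads with their functions: C (III in A minor, V in F minor).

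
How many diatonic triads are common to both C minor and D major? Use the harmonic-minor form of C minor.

1

Diatonic triads of C minor (harmonic minor): C minor (i), D diminished (ii°), Eb augmented (III+), F minor (iv), G major (V), Ab major (VI), B diminished (vii°).
Diatonic triads of D major: D major (I), E minor (ii), F# minor (iii), G major (IV), A major (V), B minor (vi), C# diminished (vii°).
Matching root and quality in both lists: G major.
That gives 1 common triad.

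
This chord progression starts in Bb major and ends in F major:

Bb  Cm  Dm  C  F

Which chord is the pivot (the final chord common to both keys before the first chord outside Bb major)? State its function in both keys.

Dm — iii in Bb major, vi in F major

Chords diatonic to Bb major: Bb, Cm, Dm, Eb, F, Gm, Adim.
Reading the progression, the first chord not in that set is C, so the modulation leaves Bb major there.
The chord immediately before C is Dm, which is diatonic to both keys: iii in Bb major and vi in F major.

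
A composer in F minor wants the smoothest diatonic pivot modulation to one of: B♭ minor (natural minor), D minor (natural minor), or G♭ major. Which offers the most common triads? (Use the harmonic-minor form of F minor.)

Triads of F minor (harmonic minor): F minor (i), G diminished (ii°), A♭ augmented (III+), B♭ minor (iv), C major (V), D♭ major (VI), E diminished (vii°).
B♭ minor (natural minor) shares 3: Fm, B♭m, D♭.
D minor (natural minor) shares 2: C, Edim.
G♭ major shares 2: B♭m, D♭.
The most common triads (3) are shared with B♭ minor.

B♭ minor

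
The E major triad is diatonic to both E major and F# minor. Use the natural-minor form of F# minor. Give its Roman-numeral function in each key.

The scale of E major is E F# G# A B C# D#; E is degree 1, and the triad built there (E-G#-B) is major, so it is I.
The scale of F# minor (natural minor) is F# G# A B C# D E; E is degree 7, and the triad built there (E-G#-B) is major, so it is VII.

I in E major; VII in F# minor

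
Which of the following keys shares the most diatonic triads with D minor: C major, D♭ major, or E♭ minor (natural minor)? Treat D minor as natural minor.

C major

Triads of D minor (natural minor): D minor (i), E diminished (ii°), F major (III), G minor (iv), A minor (v), B♭ major (VI), C major (VII).
C major shares 4: Dm, F, Am, C.
D♭ major shares 0: none.
E♭ minor (natural minor) shares 0: none.
The most common triads (4) are shared with C major.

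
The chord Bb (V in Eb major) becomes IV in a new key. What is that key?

The numeral IV denotes a major triad on scale degree 4. With Bb on degree 4, the tonic of the new key is F.
Degree 4 carries a major triad in major keys, so the destination is F major.
Check: the diatonic triads of F major are F (I), Gm (ii), Am (iii), Bb (IV), C (V), Dm (vi), Edim (vii°) — Bb is indeed IV.

F major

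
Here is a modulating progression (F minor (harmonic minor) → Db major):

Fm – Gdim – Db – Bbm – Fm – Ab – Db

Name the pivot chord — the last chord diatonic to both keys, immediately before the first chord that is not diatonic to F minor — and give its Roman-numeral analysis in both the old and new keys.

Chords diatonic to F minor: Fm, Gdim, Abaug, Bbm, C, Db, Edim.
Reading the progression, the first chord not in that set is Ab, so the modulation leaves F minor there.
The chord immediately before Ab is Fm, which is diatonic to both keys: i in F minor and iii in Db major.

Fm — i in F minor, iii in Db major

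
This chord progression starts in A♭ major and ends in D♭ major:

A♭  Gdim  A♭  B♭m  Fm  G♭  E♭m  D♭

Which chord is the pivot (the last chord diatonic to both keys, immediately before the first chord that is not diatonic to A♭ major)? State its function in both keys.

Chords diatonic to A♭ major: A♭, B♭m, Cm, D♭, E♭, Fm, Gdim.
Reading the progression, the first chord not in that set is G♭, so the modulation leaves A♭ major there.
The chord immediately before G♭ is Fm, which is diatonic to both keys: vi in A♭ major and iii in D♭ major.

Fm — vi in A♭ major, iii in D♭ major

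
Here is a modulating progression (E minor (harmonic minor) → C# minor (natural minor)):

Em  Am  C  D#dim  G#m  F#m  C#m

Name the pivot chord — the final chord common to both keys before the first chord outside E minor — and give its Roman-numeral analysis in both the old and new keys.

D#dim — vii° in E minor, ii° in C# minor

Chords diatonic to E minor: Em, F#dim, Gaug, Am, B, C, D#dim.
Reading the progression, the first chord not in that set is G#m, so the modulation leaves E minor there.
The chord immediately before G#m is D#dim, which is diatonic to both keys: vii° in E minor and ii° in C# minor.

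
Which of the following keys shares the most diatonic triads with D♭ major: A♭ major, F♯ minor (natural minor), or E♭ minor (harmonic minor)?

A♭ major

Triads of D♭ major: D♭ (I), E♭m (ii), Fm (iii), G♭ (IV), A♭ (V), B♭m (vi), Cdim (vii°).
A♭ major shares 4: D♭, Fm, A♭, B♭m.
F♯ minor (natural minor) shares 0: none.
E♭ minor (harmonic minor) shares 1: E♭m.
The most common triads (4) are shared with A♭ major.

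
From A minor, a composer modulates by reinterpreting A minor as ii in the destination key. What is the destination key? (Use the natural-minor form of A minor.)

The numeral ii denotes a minor triad on scale degree 2. With A on degree 2, the tonic of the new key is G.
Degree 2 carries a minor triad in major keys, so the destination is G major.
Check: the diatonic triads of G major are G (I), Am (ii), Bm (iii), C (IV), D (V), Em (vi), F#dim (vii°) — A minor is indeed ii.

G major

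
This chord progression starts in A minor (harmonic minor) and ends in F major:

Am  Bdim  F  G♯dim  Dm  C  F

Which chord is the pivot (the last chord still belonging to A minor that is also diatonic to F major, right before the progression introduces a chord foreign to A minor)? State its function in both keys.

Dm — iv in A minor, vi in F major

Chords diatonic to A minor: Am, Bdim, Caug, Dm, E, F, G♯dim.
Reading the progression, the first chord not in that set is C, so the modulation leaves A minor there.
The chord immediately before C is Dm, which is diatonic to both keys: iv in A minor and vi in F major.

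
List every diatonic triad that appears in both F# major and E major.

G#m, B

Triads in F# major: F# (I), G#m (ii), A#m (iii), B (IV), C# (V), D#m (vi), E#dim (vii°).
Triads in E major: E (I), F#m (ii), G#m (iii), A (IV), B (V), C#m (vi), D#dim (vii°).
Shared triads with their functions: G#m (ii in F# major, iii in E major); B (IV in F# major, V in E major).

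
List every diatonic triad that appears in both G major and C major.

G, Am, C, Em

Triads in G major: G (I), Am (ii), Bm (iii), C (IV), D (V), Em (vi), F#dim (vii°).
Triads in C major: C (I), Dm (ii), Em (iii), F (IV), G (V), Am (vi), Bdim (vii°).
Shared triads with their functions: G (I in G major, V in C major); Am (ii in G major, vi in C major); C (IV in G major, I in C major); Em (vi in G major, iii in C major).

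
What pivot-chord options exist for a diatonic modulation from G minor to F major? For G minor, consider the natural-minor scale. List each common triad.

Gm, Bb, Dm, F

Triads in G minor (natural minor): Gm (i), Adim (ii°), Bb (III), Cm (iv), Dm (v), Eb (VI), F (VII).
Triads in F major: F (I), Gm (ii), Am (iii), Bb (IV), C (V), Dm (vi), Edim (vii°).
Shared triads with their functions: Gm (i in G minor, ii in F major); Bb (III in G minor, IV in F major); Dm (v in G minor, vi in F major); F (VII in G minor, I in F major).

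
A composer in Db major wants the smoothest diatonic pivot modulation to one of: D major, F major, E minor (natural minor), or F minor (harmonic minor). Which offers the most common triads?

F minor

Triads of Db major: Db major (I), Eb minor (ii), F minor (iii), Gb major (IV), Ab major (V), Bb minor (vi), C diminished (vii°).
D major shares 0: none.
F major shares 0: none.
E minor (natural minor) shares 0: none.
F minor (harmonic minor) shares 3: Db, Fm, Bbm.
The most common triads (3) are shared with F minor.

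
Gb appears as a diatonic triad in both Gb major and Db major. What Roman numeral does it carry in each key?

The scale of Gb major is Gb Ab Bb Cb Db Eb F; Gb is degree 1, and the triad built there (Gb-Bb-Db) is major, so it is I.
The scale of Db major is Db Eb F Gb Ab Bb C; Gb is degree 4, and the triad built there (Gb-Bb-Db) is major, so it is IV.

I in Gb major; IV in Db major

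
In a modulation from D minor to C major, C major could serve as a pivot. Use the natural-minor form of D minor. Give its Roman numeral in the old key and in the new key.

The scale of D minor (natural minor) is D E F G A Bb C; C is degree 7, and the triad built there (C-E-G) is major, so it is VII.
The scale of C major is C D E F G A B; C is degree 1, and the triad built there (C-E-G) is major, so it is I.

VII in D minor; I in C major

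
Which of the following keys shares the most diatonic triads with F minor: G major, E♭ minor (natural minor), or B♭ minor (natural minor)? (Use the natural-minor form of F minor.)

B♭ minor

Triads of F minor (natural minor): Fm (i), Gdim (ii°), A♭ (III), B♭m (iv), Cm (v), D♭ (VI), E♭ (VII).
G major shares 0: none.
E♭ minor (natural minor) shares 2: B♭m, D♭.
B♭ minor (natural minor) shares 4: Fm, A♭, B♭m, D♭.
The most common triads (4) are shared with B♭ minor.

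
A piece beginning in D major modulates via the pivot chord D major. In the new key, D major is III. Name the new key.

The numeral III denotes a major triad on scale degree 3. With D on degree 3, the tonic of the new key is B.
Degree 3 carries a major triad in natural-minor keys, so the destination is B minor.
Check: the diatonic triads of B minor (natural minor) are Bm (i), C#dim (ii°), D (III), Em (iv), F#m (v), G (VI), A (VII) — D major is indeed III.

B minor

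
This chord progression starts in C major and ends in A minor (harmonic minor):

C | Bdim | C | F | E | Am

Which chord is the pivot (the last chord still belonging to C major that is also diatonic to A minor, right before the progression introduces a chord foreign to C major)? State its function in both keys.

F — IV in C major, VI in A minor

Chords diatonic to C major: C, Dm, Em, F, G, Am, Bdim.
Reading the progression, the first chord not in that set is E, so the modulation leaves C major there.
The chord immediately before E is F, which is diatonic to both keys: IV in C major and VI in A minor.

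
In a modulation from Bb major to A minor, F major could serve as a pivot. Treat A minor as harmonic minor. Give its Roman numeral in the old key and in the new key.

The scale of Bb major is Bb C D Eb F G A; F is degree 5, and the triad built there (F-A-C) is major, so it is V.
The scale of A minor (harmonic minor) is A B C D E F G#; F is degree 6, and the triad built there (F-A-C) is major, so it is VI.

V in Bb major; VI in A minor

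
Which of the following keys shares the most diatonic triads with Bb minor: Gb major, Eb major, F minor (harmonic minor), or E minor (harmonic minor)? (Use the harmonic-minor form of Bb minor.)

Triads of Bb minor (harmonic minor): Bbm (i), Cdim (ii°), Dbaug (III+), Ebm (iv), F (V), Gb (VI), Adim (vii°).
Gb major shares 3: Bbm, Ebm, Gb.
Eb major shares 0: none.
F minor (harmonic minor) shares 1: Bbm.
E minor (harmonic minor) shares 0: none.
The most common triads (3) are shared with Gb major.

Gb major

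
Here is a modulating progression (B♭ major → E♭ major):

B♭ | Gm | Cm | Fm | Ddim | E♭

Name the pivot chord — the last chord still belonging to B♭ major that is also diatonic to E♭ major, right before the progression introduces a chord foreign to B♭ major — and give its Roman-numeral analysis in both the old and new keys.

Chords diatonic to B♭ major: B♭, Cm, Dm, E♭, F, Gm, Adim.
Reading the progression, the first chord not in that set is Fm, so the modulation leaves B♭ major there.
The chord immediately before Fm is Cm, which is diatonic to both keys: ii in B♭ major and vi in E♭ major.

Cm — ii in B♭ major, vi in E♭ major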